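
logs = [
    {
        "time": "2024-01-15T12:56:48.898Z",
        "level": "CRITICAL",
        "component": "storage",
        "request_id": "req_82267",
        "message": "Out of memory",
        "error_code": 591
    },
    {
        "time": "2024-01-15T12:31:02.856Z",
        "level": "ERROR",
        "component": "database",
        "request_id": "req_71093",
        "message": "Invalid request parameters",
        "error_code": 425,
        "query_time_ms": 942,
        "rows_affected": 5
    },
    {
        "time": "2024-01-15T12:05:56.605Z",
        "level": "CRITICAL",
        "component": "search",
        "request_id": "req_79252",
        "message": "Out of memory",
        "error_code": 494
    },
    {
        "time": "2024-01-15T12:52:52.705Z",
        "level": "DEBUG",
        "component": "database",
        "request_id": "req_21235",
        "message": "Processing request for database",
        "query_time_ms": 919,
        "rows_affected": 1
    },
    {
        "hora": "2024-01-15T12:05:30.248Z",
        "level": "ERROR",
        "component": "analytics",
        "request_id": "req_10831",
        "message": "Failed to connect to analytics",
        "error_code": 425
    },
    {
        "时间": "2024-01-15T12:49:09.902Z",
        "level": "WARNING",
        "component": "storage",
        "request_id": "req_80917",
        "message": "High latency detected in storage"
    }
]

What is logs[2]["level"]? "CRITICAL"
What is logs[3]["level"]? "DEBUG"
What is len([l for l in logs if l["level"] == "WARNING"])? 1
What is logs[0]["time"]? "2024-01-15T12:56:48.898Z"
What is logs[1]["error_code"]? 425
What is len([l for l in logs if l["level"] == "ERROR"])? 2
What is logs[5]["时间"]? "2024-01-15T12:49:09.902Z"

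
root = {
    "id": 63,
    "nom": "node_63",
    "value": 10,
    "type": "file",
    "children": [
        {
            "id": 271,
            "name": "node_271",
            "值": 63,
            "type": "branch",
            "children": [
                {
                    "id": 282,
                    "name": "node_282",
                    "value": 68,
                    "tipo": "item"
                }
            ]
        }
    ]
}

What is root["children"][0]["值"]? 63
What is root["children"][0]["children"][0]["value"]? 68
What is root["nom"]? "node_63"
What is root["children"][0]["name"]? "node_271"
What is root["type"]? "file"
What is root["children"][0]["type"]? "branch"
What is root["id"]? 63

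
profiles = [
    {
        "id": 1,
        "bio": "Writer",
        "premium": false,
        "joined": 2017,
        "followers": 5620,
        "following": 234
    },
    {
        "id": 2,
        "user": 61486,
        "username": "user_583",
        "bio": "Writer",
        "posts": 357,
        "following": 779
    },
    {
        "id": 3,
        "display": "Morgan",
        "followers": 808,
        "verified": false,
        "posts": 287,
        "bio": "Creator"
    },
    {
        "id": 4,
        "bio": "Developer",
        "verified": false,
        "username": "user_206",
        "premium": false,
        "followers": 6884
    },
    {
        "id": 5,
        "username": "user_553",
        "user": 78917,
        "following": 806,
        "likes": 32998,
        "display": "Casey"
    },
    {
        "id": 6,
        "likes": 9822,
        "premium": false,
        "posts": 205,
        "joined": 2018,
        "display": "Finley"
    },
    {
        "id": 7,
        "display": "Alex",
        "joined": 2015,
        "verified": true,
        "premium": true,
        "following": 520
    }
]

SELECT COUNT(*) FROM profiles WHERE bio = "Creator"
1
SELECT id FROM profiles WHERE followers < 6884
[1, 3]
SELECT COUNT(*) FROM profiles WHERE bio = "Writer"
2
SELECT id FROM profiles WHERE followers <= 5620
[1, 3]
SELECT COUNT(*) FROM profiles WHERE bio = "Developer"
1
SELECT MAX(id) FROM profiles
7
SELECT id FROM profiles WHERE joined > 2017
[6]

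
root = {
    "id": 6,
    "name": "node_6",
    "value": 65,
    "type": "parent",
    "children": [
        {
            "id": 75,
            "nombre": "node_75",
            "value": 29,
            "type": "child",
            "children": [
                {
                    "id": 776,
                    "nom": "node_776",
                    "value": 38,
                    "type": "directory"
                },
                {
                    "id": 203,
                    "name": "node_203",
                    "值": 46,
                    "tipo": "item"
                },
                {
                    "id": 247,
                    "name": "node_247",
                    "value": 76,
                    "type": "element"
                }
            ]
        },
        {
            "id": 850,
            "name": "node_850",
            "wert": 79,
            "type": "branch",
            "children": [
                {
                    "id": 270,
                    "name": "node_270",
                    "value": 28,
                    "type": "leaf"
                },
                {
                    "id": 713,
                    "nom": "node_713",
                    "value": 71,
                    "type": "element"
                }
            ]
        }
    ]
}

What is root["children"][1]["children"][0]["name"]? "node_270"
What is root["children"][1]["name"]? "node_850"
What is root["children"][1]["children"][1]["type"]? "element"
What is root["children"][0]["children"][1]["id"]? 203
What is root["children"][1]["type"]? "branch"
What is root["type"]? "parent"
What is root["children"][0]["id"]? 75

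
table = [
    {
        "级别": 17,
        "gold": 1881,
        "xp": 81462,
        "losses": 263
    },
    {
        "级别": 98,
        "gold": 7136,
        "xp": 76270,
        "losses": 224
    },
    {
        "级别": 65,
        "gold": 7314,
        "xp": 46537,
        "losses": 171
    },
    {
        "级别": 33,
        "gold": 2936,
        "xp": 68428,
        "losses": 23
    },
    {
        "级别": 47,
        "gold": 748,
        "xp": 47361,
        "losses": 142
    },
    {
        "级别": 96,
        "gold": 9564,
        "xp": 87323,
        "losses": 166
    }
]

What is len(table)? 6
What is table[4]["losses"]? 142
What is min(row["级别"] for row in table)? 17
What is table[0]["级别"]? 17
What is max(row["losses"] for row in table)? 263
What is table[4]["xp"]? 47361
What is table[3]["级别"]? 33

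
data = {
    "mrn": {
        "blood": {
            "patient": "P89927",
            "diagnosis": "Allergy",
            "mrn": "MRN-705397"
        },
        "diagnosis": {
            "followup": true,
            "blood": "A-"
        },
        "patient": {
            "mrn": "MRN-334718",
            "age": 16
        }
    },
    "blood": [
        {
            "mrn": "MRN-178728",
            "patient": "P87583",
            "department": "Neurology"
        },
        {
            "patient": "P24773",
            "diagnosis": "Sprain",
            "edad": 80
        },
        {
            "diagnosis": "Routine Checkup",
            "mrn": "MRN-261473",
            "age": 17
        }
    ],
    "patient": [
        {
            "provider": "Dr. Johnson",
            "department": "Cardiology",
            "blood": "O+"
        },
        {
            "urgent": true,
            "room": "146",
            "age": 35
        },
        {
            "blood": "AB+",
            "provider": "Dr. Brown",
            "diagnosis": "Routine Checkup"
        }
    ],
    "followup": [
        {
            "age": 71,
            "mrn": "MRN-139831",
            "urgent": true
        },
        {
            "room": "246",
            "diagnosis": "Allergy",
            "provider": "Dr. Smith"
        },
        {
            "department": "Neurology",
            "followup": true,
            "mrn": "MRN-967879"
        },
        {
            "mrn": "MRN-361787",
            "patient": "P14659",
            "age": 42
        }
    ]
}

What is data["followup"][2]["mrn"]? "MRN-967879"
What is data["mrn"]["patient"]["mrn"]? "MRN-334718"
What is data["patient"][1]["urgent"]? True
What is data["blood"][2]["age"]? 17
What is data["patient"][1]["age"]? 35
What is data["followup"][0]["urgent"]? True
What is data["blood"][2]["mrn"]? "MRN-261473"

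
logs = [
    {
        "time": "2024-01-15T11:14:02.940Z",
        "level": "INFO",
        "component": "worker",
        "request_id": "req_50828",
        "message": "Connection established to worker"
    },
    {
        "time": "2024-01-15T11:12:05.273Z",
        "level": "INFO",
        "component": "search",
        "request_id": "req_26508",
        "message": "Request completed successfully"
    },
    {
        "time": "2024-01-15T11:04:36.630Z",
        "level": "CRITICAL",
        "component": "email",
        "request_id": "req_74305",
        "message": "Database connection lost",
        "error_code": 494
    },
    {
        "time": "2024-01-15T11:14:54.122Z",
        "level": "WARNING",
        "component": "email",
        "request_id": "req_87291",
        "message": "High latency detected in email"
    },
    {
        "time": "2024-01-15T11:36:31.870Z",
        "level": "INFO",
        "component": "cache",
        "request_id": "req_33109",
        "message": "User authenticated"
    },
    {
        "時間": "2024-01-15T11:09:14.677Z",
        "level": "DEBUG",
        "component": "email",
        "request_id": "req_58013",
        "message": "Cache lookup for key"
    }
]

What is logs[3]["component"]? "email"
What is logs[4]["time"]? "2024-01-15T11:36:31.870Z"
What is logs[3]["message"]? "High latency detected in email"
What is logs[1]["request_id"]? "req_26508"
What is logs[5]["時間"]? "2024-01-15T11:09:14.677Z"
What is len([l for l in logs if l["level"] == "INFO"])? 3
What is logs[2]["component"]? "email"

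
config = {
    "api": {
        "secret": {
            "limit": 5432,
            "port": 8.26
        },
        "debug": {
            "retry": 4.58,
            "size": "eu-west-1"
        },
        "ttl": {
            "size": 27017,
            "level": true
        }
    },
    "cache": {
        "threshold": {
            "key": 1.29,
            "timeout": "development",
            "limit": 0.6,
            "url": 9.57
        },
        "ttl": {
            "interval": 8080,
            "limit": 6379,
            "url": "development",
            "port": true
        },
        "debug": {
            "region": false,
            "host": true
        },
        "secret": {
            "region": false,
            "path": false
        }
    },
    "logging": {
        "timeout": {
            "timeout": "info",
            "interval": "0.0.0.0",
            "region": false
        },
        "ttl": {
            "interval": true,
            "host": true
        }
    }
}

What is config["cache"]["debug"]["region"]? False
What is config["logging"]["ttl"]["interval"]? True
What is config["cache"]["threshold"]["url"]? 9.57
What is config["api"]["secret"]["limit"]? 5432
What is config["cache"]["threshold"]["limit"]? 0.6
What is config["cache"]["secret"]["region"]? False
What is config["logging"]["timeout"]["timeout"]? "info"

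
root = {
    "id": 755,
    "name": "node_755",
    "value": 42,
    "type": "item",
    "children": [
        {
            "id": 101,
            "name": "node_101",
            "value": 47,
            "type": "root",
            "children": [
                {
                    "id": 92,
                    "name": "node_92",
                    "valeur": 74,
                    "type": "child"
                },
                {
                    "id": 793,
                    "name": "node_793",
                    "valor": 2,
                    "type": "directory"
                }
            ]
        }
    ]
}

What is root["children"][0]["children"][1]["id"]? 793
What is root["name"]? "node_755"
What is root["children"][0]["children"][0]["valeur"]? 74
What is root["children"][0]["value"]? 47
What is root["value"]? 42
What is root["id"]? 755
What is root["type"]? "item"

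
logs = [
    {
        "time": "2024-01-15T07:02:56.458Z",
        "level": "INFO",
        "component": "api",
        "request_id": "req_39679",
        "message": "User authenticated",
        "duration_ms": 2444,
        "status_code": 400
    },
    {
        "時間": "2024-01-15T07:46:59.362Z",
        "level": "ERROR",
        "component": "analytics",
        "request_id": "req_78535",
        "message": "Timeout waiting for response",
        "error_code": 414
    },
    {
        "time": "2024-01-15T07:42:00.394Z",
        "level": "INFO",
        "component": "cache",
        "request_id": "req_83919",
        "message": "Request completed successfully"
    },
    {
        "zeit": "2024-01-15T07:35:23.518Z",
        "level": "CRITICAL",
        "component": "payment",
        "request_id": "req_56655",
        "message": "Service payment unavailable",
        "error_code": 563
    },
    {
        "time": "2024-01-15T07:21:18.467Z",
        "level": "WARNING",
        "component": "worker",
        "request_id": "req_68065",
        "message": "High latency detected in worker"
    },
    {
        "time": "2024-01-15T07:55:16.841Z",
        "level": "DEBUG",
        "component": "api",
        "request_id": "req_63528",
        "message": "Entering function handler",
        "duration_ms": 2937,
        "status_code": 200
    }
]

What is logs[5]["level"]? "DEBUG"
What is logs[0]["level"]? "INFO"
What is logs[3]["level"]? "CRITICAL"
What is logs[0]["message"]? "User authenticated"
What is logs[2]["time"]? "2024-01-15T07:42:00.394Z"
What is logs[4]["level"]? "WARNING"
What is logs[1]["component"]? "analytics"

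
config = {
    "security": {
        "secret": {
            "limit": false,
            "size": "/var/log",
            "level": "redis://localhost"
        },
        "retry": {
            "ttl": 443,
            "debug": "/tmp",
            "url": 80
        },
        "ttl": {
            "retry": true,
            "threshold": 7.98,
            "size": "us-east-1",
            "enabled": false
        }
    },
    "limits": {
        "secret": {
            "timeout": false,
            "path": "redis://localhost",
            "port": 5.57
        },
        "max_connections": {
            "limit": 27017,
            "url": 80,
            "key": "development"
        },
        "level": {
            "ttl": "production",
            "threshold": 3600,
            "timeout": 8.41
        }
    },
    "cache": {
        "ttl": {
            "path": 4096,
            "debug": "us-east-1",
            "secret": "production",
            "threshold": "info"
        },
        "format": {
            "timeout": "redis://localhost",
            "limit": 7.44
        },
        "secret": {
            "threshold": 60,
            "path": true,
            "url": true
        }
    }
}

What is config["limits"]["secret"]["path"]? "redis://localhost"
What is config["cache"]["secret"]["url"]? True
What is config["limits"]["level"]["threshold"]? 3600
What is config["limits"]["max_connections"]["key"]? "development"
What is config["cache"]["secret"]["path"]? True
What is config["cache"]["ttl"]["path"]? 4096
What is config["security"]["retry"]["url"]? 80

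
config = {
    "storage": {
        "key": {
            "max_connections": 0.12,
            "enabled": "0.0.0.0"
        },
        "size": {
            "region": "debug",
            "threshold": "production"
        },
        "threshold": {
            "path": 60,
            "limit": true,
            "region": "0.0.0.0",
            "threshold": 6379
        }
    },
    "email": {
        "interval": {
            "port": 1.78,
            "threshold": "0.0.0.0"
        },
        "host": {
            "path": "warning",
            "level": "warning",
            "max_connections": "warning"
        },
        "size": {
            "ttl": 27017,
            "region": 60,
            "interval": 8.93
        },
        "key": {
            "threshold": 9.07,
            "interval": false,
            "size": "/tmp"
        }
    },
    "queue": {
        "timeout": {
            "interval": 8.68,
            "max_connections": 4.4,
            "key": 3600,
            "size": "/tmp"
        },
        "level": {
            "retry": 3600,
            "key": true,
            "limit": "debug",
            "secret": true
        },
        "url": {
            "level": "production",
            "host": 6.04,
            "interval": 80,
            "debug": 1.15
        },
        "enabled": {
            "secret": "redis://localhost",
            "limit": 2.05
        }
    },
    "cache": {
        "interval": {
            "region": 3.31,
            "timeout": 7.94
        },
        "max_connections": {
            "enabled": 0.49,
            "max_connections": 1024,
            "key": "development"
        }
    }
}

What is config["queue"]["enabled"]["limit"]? 2.05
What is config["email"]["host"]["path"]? "warning"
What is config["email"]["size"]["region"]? 60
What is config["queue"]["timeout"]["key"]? 3600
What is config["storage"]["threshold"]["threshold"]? 6379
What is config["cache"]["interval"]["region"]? 3.31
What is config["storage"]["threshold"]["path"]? 60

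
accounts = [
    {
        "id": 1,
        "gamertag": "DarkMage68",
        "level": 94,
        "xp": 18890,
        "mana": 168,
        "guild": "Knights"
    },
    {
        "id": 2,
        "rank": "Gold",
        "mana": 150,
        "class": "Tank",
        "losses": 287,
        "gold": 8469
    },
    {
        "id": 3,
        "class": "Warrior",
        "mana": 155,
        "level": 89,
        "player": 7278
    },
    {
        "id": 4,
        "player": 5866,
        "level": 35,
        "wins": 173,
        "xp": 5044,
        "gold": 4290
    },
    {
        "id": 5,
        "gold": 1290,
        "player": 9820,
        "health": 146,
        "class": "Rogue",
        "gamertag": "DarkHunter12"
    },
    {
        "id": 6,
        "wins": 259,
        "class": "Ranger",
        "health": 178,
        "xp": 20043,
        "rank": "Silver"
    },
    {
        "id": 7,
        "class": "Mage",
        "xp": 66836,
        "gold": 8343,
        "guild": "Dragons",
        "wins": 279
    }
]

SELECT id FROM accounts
[1, 2, 3, 4, 5, 6, 7]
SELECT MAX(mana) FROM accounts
168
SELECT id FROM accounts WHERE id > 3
[4, 5, 6, 7]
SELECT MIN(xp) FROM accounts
5044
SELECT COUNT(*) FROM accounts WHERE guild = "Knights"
1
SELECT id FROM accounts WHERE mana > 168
[]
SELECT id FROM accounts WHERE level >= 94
[1]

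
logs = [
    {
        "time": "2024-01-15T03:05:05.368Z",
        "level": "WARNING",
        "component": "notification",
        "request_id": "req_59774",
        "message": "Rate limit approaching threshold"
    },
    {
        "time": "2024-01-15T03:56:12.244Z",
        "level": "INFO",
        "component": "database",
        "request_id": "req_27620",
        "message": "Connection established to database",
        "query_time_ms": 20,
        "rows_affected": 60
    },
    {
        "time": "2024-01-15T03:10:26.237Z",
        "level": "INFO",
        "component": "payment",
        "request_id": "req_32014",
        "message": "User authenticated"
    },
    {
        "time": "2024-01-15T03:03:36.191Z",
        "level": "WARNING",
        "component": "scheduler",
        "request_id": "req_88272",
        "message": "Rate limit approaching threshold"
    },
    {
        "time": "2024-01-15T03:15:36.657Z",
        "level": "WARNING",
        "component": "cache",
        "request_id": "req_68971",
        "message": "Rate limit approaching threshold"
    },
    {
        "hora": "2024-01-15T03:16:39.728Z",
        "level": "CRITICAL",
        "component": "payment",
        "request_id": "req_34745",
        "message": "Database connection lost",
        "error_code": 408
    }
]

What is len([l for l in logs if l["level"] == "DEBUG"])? 0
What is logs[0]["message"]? "Rate limit approaching threshold"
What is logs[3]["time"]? "2024-01-15T03:03:36.191Z"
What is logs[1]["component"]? "database"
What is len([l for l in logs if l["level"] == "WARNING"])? 3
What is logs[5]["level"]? "CRITICAL"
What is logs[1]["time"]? "2024-01-15T03:56:12.244Z"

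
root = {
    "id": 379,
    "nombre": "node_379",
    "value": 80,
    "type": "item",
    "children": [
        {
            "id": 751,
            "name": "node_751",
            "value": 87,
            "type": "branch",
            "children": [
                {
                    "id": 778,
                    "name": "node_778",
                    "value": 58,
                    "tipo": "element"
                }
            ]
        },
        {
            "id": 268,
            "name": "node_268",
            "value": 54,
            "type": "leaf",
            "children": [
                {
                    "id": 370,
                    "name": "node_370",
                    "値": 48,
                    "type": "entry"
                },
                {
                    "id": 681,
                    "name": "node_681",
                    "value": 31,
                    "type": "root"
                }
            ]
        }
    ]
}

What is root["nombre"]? "node_379"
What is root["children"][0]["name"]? "node_751"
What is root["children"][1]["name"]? "node_268"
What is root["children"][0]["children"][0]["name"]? "node_778"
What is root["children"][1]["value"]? 54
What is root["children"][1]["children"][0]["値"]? 48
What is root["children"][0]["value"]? 87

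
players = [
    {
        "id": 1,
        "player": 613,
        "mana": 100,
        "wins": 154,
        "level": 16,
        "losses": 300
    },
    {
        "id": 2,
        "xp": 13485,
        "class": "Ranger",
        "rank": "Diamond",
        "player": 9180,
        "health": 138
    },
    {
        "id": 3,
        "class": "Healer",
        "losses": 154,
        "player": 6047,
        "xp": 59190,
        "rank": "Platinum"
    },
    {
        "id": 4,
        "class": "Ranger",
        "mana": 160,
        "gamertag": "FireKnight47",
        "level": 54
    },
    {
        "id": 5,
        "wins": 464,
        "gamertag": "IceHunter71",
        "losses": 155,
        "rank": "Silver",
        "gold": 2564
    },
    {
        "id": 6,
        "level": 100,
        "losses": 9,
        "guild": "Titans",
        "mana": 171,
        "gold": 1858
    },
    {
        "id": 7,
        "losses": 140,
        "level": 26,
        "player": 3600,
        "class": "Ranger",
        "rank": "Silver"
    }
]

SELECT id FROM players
[1, 2, 3, 4, 5, 6, 7]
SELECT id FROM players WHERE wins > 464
[]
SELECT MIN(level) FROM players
16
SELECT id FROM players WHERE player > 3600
[2, 3]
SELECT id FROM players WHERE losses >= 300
[1]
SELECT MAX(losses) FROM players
300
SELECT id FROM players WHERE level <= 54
[1, 4, 7]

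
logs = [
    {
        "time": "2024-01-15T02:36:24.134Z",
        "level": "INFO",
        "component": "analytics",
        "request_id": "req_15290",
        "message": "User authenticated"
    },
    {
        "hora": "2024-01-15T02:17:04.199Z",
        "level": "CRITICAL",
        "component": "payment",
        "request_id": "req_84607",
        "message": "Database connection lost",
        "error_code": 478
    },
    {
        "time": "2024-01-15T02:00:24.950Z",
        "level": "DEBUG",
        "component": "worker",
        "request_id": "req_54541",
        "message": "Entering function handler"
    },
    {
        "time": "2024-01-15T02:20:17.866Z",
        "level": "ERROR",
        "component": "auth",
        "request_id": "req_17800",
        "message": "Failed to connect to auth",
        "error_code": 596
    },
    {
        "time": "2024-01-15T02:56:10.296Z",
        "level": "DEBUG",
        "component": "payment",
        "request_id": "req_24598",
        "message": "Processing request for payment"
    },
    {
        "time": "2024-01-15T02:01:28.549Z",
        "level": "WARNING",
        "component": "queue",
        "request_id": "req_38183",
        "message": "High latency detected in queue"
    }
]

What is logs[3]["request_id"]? "req_17800"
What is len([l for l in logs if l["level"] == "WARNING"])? 1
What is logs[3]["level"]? "ERROR"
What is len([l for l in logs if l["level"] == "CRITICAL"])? 1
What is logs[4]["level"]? "DEBUG"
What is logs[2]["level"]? "DEBUG"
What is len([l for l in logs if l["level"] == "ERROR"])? 1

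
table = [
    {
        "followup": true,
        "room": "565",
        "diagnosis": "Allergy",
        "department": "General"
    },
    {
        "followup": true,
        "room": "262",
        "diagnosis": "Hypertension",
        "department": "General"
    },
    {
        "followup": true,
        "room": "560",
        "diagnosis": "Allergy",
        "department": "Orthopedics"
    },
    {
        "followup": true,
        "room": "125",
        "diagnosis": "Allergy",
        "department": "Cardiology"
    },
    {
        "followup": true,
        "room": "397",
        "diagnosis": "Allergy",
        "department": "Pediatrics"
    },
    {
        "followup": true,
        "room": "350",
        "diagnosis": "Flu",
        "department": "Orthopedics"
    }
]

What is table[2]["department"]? "Orthopedics"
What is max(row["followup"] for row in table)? True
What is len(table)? 6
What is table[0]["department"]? "General"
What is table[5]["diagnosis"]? "Flu"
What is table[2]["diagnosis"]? "Allergy"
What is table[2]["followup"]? True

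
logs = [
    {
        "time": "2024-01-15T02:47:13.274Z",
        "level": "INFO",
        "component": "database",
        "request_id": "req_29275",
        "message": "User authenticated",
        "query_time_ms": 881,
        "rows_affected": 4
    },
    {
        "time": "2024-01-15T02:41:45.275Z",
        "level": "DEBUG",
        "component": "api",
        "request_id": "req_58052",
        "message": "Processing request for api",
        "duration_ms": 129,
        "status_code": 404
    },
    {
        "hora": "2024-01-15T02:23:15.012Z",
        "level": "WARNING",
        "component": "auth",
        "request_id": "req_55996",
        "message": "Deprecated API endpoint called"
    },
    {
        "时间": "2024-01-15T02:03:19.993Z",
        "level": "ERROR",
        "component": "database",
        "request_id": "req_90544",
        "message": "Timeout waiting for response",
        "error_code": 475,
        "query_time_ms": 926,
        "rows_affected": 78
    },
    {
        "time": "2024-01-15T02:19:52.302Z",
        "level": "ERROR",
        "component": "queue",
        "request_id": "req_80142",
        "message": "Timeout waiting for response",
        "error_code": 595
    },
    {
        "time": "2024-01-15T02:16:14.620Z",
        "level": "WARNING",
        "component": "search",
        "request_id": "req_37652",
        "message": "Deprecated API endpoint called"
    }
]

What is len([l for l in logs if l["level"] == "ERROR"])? 2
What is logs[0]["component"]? "database"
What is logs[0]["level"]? "INFO"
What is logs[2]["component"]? "auth"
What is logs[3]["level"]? "ERROR"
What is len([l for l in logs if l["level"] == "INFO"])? 1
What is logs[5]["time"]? "2024-01-15T02:16:14.620Z"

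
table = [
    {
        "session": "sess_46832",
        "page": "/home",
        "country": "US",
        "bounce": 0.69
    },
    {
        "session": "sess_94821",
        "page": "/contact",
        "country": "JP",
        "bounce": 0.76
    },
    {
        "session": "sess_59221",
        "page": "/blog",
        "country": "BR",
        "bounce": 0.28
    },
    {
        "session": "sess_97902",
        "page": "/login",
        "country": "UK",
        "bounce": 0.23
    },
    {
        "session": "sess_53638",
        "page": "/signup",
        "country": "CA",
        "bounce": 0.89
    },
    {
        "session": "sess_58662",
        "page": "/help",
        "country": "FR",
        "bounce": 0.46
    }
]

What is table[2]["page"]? "/blog"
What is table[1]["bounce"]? 0.76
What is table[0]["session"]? "sess_46832"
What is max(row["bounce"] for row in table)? 0.89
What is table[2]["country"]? "BR"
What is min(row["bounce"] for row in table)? 0.23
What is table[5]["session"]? "sess_58662"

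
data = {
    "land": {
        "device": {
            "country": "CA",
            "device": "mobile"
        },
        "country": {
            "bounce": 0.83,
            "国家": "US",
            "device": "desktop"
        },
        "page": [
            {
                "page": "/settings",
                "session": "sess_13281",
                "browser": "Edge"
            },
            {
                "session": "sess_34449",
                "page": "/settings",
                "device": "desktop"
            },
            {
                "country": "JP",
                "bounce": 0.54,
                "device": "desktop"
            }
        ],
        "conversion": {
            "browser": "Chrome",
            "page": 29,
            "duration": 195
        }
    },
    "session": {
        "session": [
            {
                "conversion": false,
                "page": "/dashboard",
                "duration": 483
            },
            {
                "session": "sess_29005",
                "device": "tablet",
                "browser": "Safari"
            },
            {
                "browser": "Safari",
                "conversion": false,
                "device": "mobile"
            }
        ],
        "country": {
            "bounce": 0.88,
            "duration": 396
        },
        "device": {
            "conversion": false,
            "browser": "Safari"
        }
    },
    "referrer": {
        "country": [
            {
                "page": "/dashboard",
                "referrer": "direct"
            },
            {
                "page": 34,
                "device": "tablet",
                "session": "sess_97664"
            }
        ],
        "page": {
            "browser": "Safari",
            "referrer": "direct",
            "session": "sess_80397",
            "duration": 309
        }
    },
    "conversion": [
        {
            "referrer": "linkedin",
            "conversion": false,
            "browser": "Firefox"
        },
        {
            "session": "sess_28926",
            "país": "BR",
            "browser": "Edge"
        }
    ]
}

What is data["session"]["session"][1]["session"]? "sess_29005"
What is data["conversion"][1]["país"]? "BR"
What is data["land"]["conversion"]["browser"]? "Chrome"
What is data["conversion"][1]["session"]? "sess_28926"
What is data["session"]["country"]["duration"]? 396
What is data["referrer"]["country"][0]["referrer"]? "direct"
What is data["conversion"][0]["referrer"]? "linkedin"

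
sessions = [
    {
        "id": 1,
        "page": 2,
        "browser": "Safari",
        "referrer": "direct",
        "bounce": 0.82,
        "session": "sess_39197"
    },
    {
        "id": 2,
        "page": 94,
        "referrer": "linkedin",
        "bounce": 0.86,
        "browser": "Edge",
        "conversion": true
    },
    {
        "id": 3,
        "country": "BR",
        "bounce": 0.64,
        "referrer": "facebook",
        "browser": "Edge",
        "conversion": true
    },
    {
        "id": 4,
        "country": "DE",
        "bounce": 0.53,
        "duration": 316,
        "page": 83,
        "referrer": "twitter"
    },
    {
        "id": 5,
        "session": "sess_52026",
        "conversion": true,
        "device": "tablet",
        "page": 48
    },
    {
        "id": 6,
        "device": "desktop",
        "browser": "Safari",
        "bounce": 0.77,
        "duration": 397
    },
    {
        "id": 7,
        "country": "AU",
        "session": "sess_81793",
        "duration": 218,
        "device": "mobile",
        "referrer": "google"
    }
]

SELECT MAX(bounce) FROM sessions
0.86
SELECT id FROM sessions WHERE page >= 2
[1, 2, 4, 5]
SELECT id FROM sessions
[1, 2, 3, 4, 5, 6, 7]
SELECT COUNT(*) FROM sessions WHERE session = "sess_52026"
1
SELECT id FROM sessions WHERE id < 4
[1, 2, 3]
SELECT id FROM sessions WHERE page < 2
[]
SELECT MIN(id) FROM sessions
1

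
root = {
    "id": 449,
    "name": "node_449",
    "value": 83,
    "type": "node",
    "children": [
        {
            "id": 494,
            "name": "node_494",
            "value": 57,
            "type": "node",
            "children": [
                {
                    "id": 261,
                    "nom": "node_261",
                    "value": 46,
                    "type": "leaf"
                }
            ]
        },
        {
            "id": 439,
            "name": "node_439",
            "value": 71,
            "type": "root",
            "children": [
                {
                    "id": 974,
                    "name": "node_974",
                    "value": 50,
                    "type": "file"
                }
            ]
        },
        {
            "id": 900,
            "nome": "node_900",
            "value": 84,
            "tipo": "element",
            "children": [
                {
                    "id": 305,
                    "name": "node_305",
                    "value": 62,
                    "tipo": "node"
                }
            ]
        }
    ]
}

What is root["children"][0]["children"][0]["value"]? 46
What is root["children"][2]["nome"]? "node_900"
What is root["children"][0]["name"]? "node_494"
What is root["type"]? "node"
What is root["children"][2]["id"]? 900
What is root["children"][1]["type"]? "root"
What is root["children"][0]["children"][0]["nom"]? "node_261"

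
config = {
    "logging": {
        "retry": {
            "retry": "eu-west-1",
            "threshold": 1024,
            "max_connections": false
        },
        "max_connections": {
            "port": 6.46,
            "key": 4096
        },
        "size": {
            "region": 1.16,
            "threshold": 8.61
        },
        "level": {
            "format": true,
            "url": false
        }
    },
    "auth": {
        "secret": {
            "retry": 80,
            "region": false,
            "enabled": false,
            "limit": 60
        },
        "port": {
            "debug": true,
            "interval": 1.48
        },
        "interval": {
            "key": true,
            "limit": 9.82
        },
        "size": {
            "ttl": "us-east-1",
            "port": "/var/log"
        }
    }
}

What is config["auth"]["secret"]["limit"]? 60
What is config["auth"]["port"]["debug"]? True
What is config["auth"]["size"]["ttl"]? "us-east-1"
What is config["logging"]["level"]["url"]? False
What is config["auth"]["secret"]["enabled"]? False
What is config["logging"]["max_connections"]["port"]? 6.46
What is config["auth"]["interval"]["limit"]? 9.82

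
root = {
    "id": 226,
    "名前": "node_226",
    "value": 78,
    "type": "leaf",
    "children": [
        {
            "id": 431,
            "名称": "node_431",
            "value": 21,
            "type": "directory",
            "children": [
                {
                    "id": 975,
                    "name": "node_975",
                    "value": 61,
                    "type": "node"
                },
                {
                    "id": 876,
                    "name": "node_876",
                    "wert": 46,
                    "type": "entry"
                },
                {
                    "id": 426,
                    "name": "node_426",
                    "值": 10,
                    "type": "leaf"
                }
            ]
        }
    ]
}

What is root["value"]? 78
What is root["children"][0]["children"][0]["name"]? "node_975"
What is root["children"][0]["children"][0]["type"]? "node"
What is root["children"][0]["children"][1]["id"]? 876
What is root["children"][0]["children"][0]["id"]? 975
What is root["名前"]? "node_226"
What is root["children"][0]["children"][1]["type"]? "entry"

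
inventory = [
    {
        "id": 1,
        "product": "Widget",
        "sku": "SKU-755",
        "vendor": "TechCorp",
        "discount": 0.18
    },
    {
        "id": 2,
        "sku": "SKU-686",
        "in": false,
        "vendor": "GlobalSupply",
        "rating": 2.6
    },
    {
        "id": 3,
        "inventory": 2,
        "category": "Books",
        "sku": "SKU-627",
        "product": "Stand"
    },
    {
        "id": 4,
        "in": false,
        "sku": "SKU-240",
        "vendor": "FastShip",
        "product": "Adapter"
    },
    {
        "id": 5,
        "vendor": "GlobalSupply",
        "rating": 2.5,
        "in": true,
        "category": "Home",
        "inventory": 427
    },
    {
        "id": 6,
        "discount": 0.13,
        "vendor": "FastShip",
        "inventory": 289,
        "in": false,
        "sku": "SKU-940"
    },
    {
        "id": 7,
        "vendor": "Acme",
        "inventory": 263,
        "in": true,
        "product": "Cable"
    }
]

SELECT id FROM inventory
[1, 2, 3, 4, 5, 6, 7]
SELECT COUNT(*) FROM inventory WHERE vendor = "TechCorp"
1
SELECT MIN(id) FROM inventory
1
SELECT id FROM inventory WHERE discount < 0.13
[]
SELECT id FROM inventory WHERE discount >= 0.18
[1]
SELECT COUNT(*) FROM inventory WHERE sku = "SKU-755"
1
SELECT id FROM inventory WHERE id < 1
[]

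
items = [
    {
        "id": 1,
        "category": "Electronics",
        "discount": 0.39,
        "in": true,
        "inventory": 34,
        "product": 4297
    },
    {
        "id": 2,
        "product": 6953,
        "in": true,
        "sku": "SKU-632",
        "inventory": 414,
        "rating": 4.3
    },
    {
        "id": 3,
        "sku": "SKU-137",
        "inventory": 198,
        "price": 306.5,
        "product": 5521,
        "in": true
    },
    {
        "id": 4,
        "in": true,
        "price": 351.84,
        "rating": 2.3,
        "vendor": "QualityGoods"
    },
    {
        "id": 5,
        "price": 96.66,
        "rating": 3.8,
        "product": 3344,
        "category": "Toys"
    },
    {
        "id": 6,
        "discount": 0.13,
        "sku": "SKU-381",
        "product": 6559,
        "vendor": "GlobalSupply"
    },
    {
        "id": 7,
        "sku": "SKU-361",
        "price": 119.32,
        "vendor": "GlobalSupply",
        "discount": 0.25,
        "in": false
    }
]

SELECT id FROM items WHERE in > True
[]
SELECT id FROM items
[1, 2, 3, 4, 5, 6, 7]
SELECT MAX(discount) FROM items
0.39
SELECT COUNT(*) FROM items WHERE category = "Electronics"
1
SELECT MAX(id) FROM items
7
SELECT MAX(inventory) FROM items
414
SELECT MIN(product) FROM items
3344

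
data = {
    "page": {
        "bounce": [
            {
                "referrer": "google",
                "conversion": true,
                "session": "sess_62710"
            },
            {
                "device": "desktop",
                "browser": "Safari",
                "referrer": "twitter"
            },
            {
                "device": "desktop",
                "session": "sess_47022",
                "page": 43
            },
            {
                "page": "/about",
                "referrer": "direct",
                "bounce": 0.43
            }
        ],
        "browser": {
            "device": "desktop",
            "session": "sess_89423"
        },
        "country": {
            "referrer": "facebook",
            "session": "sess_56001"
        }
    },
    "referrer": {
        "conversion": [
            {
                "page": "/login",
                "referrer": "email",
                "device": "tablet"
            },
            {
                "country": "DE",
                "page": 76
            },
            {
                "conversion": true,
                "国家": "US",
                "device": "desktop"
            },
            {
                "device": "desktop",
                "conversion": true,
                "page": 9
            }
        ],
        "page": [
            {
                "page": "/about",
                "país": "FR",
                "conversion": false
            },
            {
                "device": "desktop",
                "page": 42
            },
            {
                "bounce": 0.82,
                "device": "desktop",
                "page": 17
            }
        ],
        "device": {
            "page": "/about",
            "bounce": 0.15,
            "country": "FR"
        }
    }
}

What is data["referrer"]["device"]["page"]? "/about"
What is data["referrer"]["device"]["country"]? "FR"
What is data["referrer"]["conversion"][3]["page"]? 9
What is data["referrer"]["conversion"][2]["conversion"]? True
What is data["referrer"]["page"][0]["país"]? "FR"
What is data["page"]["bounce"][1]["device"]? "desktop"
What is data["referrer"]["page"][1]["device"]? "desktop"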